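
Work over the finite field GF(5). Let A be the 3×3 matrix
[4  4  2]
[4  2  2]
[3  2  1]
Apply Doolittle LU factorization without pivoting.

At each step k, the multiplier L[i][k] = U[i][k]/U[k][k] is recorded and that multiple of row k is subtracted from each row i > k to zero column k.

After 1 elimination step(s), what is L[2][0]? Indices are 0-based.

L[2][0] = 2

k=0: U[0][0]=4
  eliminate (1,0): mult=1, new row 1: (0, 3, 0); set L[1][0]=1
  eliminate (2,0): mult=2, new row 2: (0, 4, 2); set L[2][0]=2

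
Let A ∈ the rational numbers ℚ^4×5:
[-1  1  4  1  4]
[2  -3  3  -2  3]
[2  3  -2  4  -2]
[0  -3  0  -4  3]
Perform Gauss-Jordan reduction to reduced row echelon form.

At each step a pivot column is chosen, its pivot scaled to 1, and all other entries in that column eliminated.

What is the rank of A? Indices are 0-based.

pivot(0,0)=-1: scale R0 → (1, -1, -4, -1, -4)
  clear (1,0): R1 −= (2)R0 → (0, -1, 11, 0, 11)
  clear (2,0): R2 −= (2)R0 → (0, 5, 6, 6, 6)
pivot(1,1)=-1: scale R1 → (0, 1, -11, 0, -11)
  clear (0,1): R0 −= (-1)R1 → (1, 0, -15, -1, -15)
  clear (2,1): R2 −= (5)R1 → (0, 0, 61, 6, 61)
  clear (3,1): R3 −= (-3)R1 → (0, 0, -33, -4, -30)
pivot(2,2)=61: scale R2 → (0, 0, 1, 6/61, 1)
  clear (0,2): R0 −= (-15)R2 → (1, 0, 0, 29/61, 0)
  clear (1,2): R1 −= (-11)R2 → (0, 1, 0, 66/61, 0)
  clear (3,2): R3 −= (-33)R2 → (0, 0, 0, -46/61, 3)
pivot(3,3)=-46/61: scale R3 → (0, 0, 0, 1, -183/46)
  clear (0,3): R0 −= (29/61)R3 → (1, 0, 0, 0, 87/46)
  clear (1,3): R1 −= (66/61)R3 → (0, 1, 0, 0, 99/23)
  clear (2,3): R2 −= (6/61)R3 → (0, 0, 1, 0, 32/23)

rank = 4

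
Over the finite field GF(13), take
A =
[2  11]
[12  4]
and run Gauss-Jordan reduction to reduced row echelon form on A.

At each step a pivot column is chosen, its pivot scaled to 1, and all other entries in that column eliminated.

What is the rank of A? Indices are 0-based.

rank = 2

[1] R0 /= 2  ⇒  (1, 12)
     R1 -= 12·R0  ⇒  (0, 3)
[2] R1 /= 3  ⇒  (0, 1)
     R0 -= 12·R1  ⇒  (1, 0)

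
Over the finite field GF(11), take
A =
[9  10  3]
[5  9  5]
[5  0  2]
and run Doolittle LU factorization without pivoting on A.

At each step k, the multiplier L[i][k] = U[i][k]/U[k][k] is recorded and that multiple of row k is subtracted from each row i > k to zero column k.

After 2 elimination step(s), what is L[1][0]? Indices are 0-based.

[col 0] pivot 9
  R1 -= 3*R0 → (0, 1, 7)  (L[1][0] := 3)
  R2 -= 3*R0 → (0, 3, 4)  (L[2][0] := 3)
[col 1] pivot 1
  R2 -= 3*R1 → (0, 0, 5)  (L[2][1] := 3)

L[1][0] = 3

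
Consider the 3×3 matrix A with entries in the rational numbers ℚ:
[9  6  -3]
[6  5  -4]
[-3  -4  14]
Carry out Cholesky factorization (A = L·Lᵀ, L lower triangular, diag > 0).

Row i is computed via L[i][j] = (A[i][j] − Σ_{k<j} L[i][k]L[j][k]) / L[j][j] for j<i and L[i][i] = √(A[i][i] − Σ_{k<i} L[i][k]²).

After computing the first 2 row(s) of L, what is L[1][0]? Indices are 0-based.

Step 1: L[0][0] = √(9) = 3.
  L[1][0] = (6) / L[0][0] = 2.
Step 2: L[1][1] = √(1) = 1.

L[1][0] = 2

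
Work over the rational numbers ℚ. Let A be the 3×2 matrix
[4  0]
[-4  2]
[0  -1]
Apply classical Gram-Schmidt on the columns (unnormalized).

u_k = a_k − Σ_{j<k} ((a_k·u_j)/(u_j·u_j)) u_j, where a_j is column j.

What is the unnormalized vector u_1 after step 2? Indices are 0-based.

Step 1: u_0 = a_0 = (4, -4, 0).
Step 2: u_1 = a_1 − (-1/4)·u_0 = (1, 1, -1).

u_1 = (1, 1, -1)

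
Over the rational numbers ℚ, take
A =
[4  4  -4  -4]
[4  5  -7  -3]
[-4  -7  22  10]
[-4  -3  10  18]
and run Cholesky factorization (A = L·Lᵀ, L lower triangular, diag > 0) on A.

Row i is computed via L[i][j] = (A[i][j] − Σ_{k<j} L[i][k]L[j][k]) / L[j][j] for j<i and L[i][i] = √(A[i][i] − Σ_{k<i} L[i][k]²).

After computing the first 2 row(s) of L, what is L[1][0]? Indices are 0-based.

L[1][0] = 2

Step 1: L[0][0] = √(4) = 2.
  L[1][0] = (4) / L[0][0] = 2.
Step 2: L[1][1] = √(1) = 1.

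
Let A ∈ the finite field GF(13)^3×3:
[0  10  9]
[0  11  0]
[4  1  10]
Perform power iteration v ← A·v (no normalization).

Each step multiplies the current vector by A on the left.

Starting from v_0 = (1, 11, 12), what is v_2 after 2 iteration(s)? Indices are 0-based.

v_2 = (7, 5, 3)

v_0 = (1, 11, 12).
v_1 = A·v_0 = (10, 4, 5).
v_2 = A·v_1 = (7, 5, 3).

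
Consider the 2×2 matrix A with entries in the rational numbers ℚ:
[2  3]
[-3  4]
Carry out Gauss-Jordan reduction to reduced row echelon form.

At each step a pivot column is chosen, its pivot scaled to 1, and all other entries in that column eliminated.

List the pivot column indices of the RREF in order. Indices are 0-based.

step 1: normalize row 0 (÷2) = (1, 3/2)
  row 1: subtract -3×row0 = (0, 17/2)
step 2: normalize row 1 (÷17/2) = (0, 1)
  row 0: subtract 3/2×row1 = (1, 0)

pivot columns: 0, 1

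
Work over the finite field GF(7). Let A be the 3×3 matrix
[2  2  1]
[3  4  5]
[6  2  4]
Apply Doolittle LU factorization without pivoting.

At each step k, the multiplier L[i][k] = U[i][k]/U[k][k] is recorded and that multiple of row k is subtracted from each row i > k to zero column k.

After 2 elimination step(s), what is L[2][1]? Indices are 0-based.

L[2][1] = 3

k=0: U[0][0]=2
  eliminate (1,0): mult=5, new row 1: (0, 1, 0); set L[1][0]=5
  eliminate (2,0): mult=3, new row 2: (0, 3, 1); set L[2][0]=3
k=1: U[1][1]=1
  eliminate (2,1): mult=3, new row 2: (0, 0, 1); set L[2][1]=3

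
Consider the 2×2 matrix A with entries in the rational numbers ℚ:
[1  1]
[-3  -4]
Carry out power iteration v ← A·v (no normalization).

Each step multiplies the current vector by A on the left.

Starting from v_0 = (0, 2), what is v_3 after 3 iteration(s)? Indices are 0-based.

v_3 = (20, -86)

v_0 = (0, 2).
v_1 = A·v_0 = (2, -8).
v_2 = A·v_1 = (-6, 26).
v_3 = A·v_2 = (20, -86).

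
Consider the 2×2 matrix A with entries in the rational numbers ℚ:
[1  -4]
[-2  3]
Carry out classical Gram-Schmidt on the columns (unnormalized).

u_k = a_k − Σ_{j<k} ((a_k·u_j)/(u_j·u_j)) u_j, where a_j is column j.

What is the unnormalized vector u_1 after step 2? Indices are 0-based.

Step 1: u_0 = a_0 = (1, -2).
Step 2: u_1 = a_1 − (-2)·u_0 = (-2, -1).

u_1 = (-2, -1)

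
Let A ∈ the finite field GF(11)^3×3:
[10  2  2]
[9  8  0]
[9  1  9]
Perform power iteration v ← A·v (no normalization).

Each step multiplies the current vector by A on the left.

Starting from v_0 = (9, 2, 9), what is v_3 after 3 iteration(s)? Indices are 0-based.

v_0 = (9, 2, 9).
v_1 = A·v_0 = (2, 9, 10).
v_2 = A·v_1 = (3, 2, 7).
v_3 = A·v_2 = (4, 10, 4).

v_3 = (4, 10, 4)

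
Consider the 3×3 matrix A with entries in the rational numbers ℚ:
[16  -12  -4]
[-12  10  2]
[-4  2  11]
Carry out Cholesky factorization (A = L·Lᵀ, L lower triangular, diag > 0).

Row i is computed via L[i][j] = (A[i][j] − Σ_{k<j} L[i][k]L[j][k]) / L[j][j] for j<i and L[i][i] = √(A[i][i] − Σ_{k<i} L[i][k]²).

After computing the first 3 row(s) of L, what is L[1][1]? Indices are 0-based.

L[1][1] = 1

Step 1: L[0][0] = √(16) = 4.
  L[1][0] = (-12) / L[0][0] = -3.
Step 2: L[1][1] = √(1) = 1.
  L[2][0] = (-4) / L[0][0] = -1.
  L[2][1] = (-1) / L[1][1] = -1.
Step 3: L[2][2] = √(9) = 3.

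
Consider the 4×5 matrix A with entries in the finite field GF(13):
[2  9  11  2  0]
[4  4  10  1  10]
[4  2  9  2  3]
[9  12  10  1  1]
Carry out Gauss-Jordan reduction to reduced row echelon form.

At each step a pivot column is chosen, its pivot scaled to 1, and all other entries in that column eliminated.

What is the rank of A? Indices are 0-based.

[1] R0 /= 2  ⇒  (1, 11, 12, 1, 0)
     R1 -= 4·R0  ⇒  (0, 12, 1, 10, 10)
     R2 -= 4·R0  ⇒  (0, 10, 0, 11, 3)
     R3 -= 9·R0  ⇒  (0, 4, 6, 5, 1)
[2] R1 /= 12  ⇒  (0, 1, 12, 3, 3)
     R0 -= 11·R1  ⇒  (1, 0, 10, 7, 6)
     R2 -= 10·R1  ⇒  (0, 0, 10, 7, 12)
     R3 -= 4·R1  ⇒  (0, 0, 10, 6, 2)
[3] R2 /= 10  ⇒  (0, 0, 1, 2, 9)
     R0 -= 10·R2  ⇒  (1, 0, 0, 0, 7)
     R1 -= 12·R2  ⇒  (0, 1, 0, 5, 12)
     R3 -= 10·R2  ⇒  (0, 0, 0, 12, 3)
[4] R3 /= 12  ⇒  (0, 0, 0, 1, 10)
     R1 -= 5·R3  ⇒  (0, 1, 0, 0, 1)
     R2 -= 2·R3  ⇒  (0, 0, 1, 0, 2)

rank = 4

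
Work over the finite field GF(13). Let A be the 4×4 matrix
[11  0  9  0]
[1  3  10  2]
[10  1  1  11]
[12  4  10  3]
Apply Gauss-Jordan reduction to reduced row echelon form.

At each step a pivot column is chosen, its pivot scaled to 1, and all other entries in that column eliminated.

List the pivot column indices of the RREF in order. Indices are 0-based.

pivot columns: 0, 1, 2, 3

[1] R0 /= 11  ⇒  (1, 0, 2, 0)
     R1 -= 1·R0  ⇒  (0, 3, 8, 2)
     R2 -= 10·R0  ⇒  (0, 1, 7, 11)
     R3 -= 12·R0  ⇒  (0, 4, 12, 3)
[2] R1 /= 3  ⇒  (0, 1, 7, 5)
     R2 -= 1·R1  ⇒  (0, 0, 0, 6)
     R3 -= 4·R1  ⇒  (0, 0, 10, 9)
[3] R2 <-> R3
[3] R2 /= 10  ⇒  (0, 0, 1, 10)
     R0 -= 2·R2  ⇒  (1, 0, 0, 6)
     R1 -= 7·R2  ⇒  (0, 1, 0, 0)
[4] R3 /= 6  ⇒  (0, 0, 0, 1)
     R0 -= 6·R3  ⇒  (1, 0, 0, 0)
     R2 -= 10·R3  ⇒  (0, 0, 1, 0)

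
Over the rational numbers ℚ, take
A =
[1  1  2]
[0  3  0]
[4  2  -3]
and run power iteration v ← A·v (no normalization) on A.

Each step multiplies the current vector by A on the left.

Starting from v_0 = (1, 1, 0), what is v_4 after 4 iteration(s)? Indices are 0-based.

v_0 = (1, 1, 0).
v_1 = A·v_0 = (2, 3, 6).
v_2 = A·v_1 = (17, 9, -4).
v_3 = A·v_2 = (18, 27, 98).
v_4 = A·v_3 = (241, 81, -168).

v_4 = (241, 81, -168)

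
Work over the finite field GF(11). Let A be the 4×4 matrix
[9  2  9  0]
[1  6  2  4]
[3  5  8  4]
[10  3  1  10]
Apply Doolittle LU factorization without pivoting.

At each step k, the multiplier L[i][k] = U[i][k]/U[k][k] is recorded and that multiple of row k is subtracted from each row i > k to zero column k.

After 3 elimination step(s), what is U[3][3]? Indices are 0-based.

U[3][3] = 3

Step 1: pivot at (0,0) is 9.
  row1 ← row1 − (5)·row0  ⇒  L[1][0]=5, U row1=(0, 7, 1, 4)
  row2 ← row2 − (4)·row0  ⇒  L[2][0]=4, U row2=(0, 8, 5, 4)
  row3 ← row3 − (6)·row0  ⇒  L[3][0]=6, U row3=(0, 2, 2, 10)
Step 2: pivot at (1,1) is 7.
  row2 ← row2 − (9)·row1  ⇒  L[2][1]=9, U row2=(0, 0, 7, 1)
  row3 ← row3 − (5)·row1  ⇒  L[3][1]=5, U row3=(0, 0, 8, 1)
Step 3: pivot at (2,2) is 7.
  row3 ← row3 − (9)·row2  ⇒  L[3][2]=9, U row3=(0, 0, 0, 3)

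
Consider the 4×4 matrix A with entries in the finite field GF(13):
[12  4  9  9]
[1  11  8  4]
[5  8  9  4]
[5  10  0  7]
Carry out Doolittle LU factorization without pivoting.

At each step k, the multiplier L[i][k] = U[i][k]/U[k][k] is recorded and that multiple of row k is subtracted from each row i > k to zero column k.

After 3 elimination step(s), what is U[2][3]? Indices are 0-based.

[col 0] pivot 12
  R1 -= 12*R0 → (0, 2, 4, 0)  (L[1][0] := 12)
  R2 -= 8*R0 → (0, 2, 2, 10)  (L[2][0] := 8)
  R3 -= 8*R0 → (0, 4, 6, 0)  (L[3][0] := 8)
[col 1] pivot 2
  R2 -= 1*R1 → (0, 0, 11, 10)  (L[2][1] := 1)
  R3 -= 2*R1 → (0, 0, 11, 0)  (L[3][1] := 2)
[col 2] pivot 11
  R3 -= 1*R2 → (0, 0, 0, 3)  (L[3][2] := 1)

U[2][3] = 10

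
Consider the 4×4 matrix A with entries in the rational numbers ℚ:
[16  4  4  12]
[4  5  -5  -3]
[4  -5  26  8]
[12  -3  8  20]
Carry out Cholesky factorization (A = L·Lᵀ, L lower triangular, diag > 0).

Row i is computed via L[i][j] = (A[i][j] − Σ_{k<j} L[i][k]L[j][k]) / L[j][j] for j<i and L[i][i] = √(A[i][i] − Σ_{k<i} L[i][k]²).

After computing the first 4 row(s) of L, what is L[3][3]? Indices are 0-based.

L[3][3] = 1

Step 1: L[0][0] = √(16) = 4.
  L[1][0] = (4) / L[0][0] = 1.
Step 2: L[1][1] = √(4) = 2.
  L[2][0] = (4) / L[0][0] = 1.
  L[2][1] = (-6) / L[1][1] = -3.
Step 3: L[2][2] = √(16) = 4.
  L[3][0] = (12) / L[0][0] = 3.
  L[3][1] = (-6) / L[1][1] = -3.
  L[3][2] = (-4) / L[2][2] = -1.
Step 4: L[3][3] = √(1) = 1.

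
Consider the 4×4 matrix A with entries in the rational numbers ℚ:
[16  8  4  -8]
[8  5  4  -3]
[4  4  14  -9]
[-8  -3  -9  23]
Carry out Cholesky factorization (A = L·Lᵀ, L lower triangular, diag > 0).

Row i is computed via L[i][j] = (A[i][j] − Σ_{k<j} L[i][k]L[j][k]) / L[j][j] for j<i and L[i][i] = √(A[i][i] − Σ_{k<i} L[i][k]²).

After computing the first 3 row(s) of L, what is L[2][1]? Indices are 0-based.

Step 1: L[0][0] = √(16) = 4.
  L[1][0] = (8) / L[0][0] = 2.
Step 2: L[1][1] = √(1) = 1.
  L[2][0] = (4) / L[0][0] = 1.
  L[2][1] = (2) / L[1][1] = 2.
Step 3: L[2][2] = √(9) = 3.

L[2][1] = 2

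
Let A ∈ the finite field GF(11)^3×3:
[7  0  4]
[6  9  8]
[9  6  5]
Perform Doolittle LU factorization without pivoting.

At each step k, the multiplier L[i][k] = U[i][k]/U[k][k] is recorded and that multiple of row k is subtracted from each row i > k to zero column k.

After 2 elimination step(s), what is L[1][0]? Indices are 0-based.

[col 0] pivot 7
  R1 -= 4*R0 → (0, 9, 3)  (L[1][0] := 4)
  R2 -= 6*R0 → (0, 6, 3)  (L[2][0] := 6)
[col 1] pivot 9
  R2 -= 8*R1 → (0, 0, 1)  (L[2][1] := 8)

L[1][0] = 4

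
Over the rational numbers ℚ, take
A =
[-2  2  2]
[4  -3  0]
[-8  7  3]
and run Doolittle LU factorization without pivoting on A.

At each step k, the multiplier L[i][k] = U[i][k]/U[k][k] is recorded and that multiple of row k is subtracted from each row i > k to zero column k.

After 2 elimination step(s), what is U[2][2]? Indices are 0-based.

[col 0] pivot -2
  R1 -= -2*R0 → (0, 1, 4)  (L[1][0] := -2)
  R2 -= 4*R0 → (0, -1, -5)  (L[2][0] := 4)
[col 1] pivot 1
  R2 -= -1*R1 → (0, 0, -1)  (L[2][1] := -1)

U[2][2] = -1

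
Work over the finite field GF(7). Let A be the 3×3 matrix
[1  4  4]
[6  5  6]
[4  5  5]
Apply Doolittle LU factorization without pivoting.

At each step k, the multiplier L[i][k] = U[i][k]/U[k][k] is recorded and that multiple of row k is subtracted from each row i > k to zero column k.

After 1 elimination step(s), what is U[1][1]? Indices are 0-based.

Step 1: pivot at (0,0) is 1.
  row1 ← row1 − (6)·row0  ⇒  L[1][0]=6, U row1=(0, 2, 3)
  row2 ← row2 − (4)·row0  ⇒  L[2][0]=4, U row2=(0, 3, 3)

U[1][1] = 2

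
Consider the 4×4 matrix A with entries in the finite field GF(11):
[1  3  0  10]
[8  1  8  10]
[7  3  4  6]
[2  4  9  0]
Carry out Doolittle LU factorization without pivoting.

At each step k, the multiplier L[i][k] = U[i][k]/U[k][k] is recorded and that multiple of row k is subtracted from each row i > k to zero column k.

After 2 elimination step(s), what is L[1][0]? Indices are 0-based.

L[1][0] = 8

[col 0] pivot 1
  R1 -= 8*R0 → (0, 10, 8, 7)  (L[1][0] := 8)
  R2 -= 7*R0 → (0, 4, 4, 2)  (L[2][0] := 7)
  R3 -= 2*R0 → (0, 9, 9, 2)  (L[3][0] := 2)
[col 1] pivot 10
  R2 -= 7*R1 → (0, 0, 3, 8)  (L[2][1] := 7)
  R3 -= 2*R1 → (0, 0, 4, 10)  (L[3][1] := 2)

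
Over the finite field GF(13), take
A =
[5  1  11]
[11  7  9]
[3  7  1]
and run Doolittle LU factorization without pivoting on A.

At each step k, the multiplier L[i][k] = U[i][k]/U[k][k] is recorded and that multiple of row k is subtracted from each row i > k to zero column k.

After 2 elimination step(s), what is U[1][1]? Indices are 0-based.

U[1][1] = 10

Step 1: pivot at (0,0) is 5.
  row1 ← row1 − (10)·row0  ⇒  L[1][0]=10, U row1=(0, 10, 3)
  row2 ← row2 − (11)·row0  ⇒  L[2][0]=11, U row2=(0, 9, 10)
Step 2: pivot at (1,1) is 10.
  row2 ← row2 − (10)·row1  ⇒  L[2][1]=10, U row2=(0, 0, 6)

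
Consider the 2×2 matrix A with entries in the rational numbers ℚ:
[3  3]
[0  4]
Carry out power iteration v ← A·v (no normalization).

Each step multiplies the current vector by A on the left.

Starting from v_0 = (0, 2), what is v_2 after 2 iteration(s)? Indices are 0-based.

v_2 = (42, 32)

v_0 = (0, 2).
v_1 = A·v_0 = (6, 8).
v_2 = A·v_1 = (42, 32).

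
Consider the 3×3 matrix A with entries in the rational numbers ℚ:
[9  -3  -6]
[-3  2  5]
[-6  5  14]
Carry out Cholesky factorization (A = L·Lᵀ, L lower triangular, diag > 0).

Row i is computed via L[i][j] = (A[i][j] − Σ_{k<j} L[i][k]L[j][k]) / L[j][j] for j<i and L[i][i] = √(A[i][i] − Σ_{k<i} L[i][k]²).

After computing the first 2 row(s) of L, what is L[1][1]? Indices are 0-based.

Step 1: L[0][0] = √(9) = 3.
  L[1][0] = (-3) / L[0][0] = -1.
Step 2: L[1][1] = √(1) = 1.

L[1][1] = 1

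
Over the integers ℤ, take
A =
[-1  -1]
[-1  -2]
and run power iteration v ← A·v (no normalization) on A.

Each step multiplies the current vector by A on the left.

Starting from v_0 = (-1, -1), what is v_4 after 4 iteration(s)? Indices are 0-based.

v_4 = (-34, -55)

v_0 = (-1, -1).
v_1 = A·v_0 = (2, 3).
v_2 = A·v_1 = (-5, -8).
v_3 = A·v_2 = (13, 21).
v_4 = A·v_3 = (-34, -55).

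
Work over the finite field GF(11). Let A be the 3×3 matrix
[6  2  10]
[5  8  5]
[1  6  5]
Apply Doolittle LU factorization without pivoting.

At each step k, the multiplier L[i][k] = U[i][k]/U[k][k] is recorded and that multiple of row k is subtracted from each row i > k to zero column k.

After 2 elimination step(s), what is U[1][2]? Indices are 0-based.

U[1][2] = 4

k=0: U[0][0]=6
  eliminate (1,0): mult=10, new row 1: (0, 10, 4); set L[1][0]=10
  eliminate (2,0): mult=2, new row 2: (0, 2, 7); set L[2][0]=2
k=1: U[1][1]=10
  eliminate (2,1): mult=9, new row 2: (0, 0, 4); set L[2][1]=9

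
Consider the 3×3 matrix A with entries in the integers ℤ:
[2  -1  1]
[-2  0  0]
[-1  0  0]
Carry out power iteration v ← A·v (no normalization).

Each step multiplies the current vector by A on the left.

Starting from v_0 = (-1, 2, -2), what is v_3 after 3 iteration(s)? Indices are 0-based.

v_0 = (-1, 2, -2).
v_1 = A·v_0 = (-6, 2, 1).
v_2 = A·v_1 = (-13, 12, 6).
v_3 = A·v_2 = (-32, 26, 13).

v_3 = (-32, 26, 13)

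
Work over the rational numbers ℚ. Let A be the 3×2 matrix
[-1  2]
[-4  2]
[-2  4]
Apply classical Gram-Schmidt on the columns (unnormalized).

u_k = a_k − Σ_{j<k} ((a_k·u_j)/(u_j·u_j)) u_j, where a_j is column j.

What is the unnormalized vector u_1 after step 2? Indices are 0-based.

Step 1: u_0 = a_0 = (-1, -4, -2).
Step 2: u_1 = a_1 − (-6/7)·u_0 = (8/7, -10/7, 16/7).

u_1 = (8/7, -10/7, 16/7)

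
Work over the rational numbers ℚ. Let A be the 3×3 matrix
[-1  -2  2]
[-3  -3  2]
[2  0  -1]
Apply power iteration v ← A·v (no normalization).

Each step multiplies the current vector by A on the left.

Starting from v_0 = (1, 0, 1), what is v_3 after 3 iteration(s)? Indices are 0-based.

v_0 = (1, 0, 1).
v_1 = A·v_0 = (1, -1, 1).
v_2 = A·v_1 = (3, 2, 1).
v_3 = A·v_2 = (-5, -13, 5).

v_3 = (-5, -13, 5)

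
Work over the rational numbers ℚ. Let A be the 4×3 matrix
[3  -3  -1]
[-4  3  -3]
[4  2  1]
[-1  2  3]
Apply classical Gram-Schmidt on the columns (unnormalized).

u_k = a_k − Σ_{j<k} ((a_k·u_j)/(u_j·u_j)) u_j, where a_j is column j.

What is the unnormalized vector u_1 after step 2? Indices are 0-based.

u_1 = (-27/14, 11/7, 24/7, 23/14)

Step 1: u_0 = a_0 = (3, -4, 4, -1).
Step 2: u_1 = a_1 − (-5/14)·u_0 = (-27/14, 11/7, 24/7, 23/14).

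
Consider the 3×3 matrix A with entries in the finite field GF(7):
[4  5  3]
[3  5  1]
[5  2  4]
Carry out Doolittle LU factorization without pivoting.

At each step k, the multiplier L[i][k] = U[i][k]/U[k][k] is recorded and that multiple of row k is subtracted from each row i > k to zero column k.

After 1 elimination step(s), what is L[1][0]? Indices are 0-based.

L[1][0] = 6

[col 0] pivot 4
  R1 -= 6*R0 → (0, 3, 4)  (L[1][0] := 6)
  R2 -= 3*R0 → (0, 1, 2)  (L[2][0] := 3)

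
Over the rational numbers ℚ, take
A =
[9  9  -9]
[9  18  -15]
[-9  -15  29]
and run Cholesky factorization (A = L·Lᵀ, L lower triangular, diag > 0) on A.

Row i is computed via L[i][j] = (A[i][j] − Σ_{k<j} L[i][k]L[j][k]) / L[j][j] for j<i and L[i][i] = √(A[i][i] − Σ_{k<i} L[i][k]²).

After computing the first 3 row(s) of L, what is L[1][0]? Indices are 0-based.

Step 1: L[0][0] = √(9) = 3.
  L[1][0] = (9) / L[0][0] = 3.
Step 2: L[1][1] = √(9) = 3.
  L[2][0] = (-9) / L[0][0] = -3.
  L[2][1] = (-6) / L[1][1] = -2.
Step 3: L[2][2] = √(16) = 4.

L[1][0] = 3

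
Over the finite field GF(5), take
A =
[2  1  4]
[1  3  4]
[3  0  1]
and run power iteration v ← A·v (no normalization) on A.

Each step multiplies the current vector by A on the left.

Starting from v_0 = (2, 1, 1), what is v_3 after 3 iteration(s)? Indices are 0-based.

v_3 = (0, 3, 4)

v_0 = (2, 1, 1).
v_1 = A·v_0 = (4, 4, 2).
v_2 = A·v_1 = (0, 4, 4).
v_3 = A·v_2 = (0, 3, 4).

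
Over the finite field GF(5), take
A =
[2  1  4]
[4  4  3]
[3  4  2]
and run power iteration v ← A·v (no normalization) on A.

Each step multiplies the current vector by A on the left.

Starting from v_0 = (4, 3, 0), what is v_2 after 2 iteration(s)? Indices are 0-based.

v_0 = (4, 3, 0).
v_1 = A·v_0 = (1, 3, 4).
v_2 = A·v_1 = (1, 3, 3).

v_2 = (1, 3, 3)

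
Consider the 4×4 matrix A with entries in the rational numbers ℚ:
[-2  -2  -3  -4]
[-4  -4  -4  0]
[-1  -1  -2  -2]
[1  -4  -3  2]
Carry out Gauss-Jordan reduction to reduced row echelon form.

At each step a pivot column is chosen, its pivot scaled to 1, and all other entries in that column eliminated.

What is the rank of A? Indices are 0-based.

rank = 4

step 1: normalize row 0 (÷-2) = (1, 1, 3/2, 2)
  row 1: subtract -4×row0 = (0, 0, 2, 8)
  row 2: subtract -1×row0 = (0, 0, -1/2, 0)
  row 3: subtract 1×row0 = (0, -5, -9/2, 0)
step 2: exchange rows 1,3
step 2: normalize row 1 (÷-5) = (0, 1, 9/10, 0)
  row 0: subtract 1×row1 = (1, 0, 3/5, 2)
step 3: normalize row 2 (÷-1/2) = (0, 0, 1, 0)
  row 0: subtract 3/5×row2 = (1, 0, 0, 2)
  row 1: subtract 9/10×row2 = (0, 1, 0, 0)
  row 3: subtract 2×row2 = (0, 0, 0, 8)
step 4: normalize row 3 (÷8) = (0, 0, 0, 1)
  row 0: subtract 2×row3 = (1, 0, 0, 0)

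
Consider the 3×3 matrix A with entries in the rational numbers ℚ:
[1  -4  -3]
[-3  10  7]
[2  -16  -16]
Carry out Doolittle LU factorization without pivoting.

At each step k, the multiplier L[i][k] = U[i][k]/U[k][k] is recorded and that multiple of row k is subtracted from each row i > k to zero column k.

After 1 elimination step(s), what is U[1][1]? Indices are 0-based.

U[1][1] = -2

Step 1: pivot at (0,0) is 1.
  row1 ← row1 − (-3)·row0  ⇒  L[1][0]=-3, U row1=(0, -2, -2)
  row2 ← row2 − (2)·row0  ⇒  L[2][0]=2, U row2=(0, -8, -10)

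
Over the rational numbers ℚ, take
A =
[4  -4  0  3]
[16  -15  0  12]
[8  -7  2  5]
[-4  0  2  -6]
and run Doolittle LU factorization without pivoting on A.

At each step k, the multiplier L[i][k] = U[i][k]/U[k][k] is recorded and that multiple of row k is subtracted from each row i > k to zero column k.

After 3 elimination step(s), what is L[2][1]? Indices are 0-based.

L[2][1] = 1

[col 0] pivot 4
  R1 -= 4*R0 → (0, 1, 0, 0)  (L[1][0] := 4)
  R2 -= 2*R0 → (0, 1, 2, -1)  (L[2][0] := 2)
  R3 -= -1*R0 → (0, -4, 2, -3)  (L[3][0] := -1)
[col 1] pivot 1
  R2 -= 1*R1 → (0, 0, 2, -1)  (L[2][1] := 1)
  R3 -= -4*R1 → (0, 0, 2, -3)  (L[3][1] := -4)
[col 2] pivot 2
  R3 -= 1*R2 → (0, 0, 0, -2)  (L[3][2] := 1)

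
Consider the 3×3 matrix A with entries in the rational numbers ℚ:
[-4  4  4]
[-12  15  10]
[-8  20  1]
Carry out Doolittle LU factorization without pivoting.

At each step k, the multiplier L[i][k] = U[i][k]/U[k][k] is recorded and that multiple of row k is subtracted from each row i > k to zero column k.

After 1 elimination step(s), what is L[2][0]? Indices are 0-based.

L[2][0] = 2

Step 1: pivot at (0,0) is -4.
  row1 ← row1 − (3)·row0  ⇒  L[1][0]=3, U row1=(0, 3, -2)
  row2 ← row2 − (2)·row0  ⇒  L[2][0]=2, U row2=(0, 12, -7)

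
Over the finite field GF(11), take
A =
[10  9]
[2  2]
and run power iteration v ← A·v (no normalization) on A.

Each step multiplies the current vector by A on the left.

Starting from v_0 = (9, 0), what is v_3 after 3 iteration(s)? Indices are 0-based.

v_0 = (9, 0).
v_1 = A·v_0 = (2, 7).
v_2 = A·v_1 = (6, 7).
v_3 = A·v_2 = (2, 4).

v_3 = (2, 4)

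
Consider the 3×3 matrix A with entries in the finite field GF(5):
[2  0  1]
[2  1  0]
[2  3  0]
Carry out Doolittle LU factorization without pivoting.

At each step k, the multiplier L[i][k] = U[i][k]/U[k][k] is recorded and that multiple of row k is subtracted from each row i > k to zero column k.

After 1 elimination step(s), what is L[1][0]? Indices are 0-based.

L[1][0] = 1

[col 0] pivot 2
  R1 -= 1*R0 → (0, 1, 4)  (L[1][0] := 1)
  R2 -= 1*R0 → (0, 3, 4)  (L[2][0] := 1)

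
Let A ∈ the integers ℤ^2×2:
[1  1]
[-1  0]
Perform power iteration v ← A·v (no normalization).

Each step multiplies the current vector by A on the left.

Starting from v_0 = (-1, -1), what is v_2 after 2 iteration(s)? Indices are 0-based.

v_2 = (-1, 2)

v_0 = (-1, -1).
v_1 = A·v_0 = (-2, 1).
v_2 = A·v_1 = (-1, 2).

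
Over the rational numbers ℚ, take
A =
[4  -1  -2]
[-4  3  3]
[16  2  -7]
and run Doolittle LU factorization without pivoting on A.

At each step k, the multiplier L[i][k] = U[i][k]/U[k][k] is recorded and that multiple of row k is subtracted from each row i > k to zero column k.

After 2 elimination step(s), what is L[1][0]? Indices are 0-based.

L[1][0] = -1

Step 1: pivot at (0,0) is 4.
  row1 ← row1 − (-1)·row0  ⇒  L[1][0]=-1, U row1=(0, 2, 1)
  row2 ← row2 − (4)·row0  ⇒  L[2][0]=4, U row2=(0, 6, 1)
Step 2: pivot at (1,1) is 2.
  row2 ← row2 − (3)·row1  ⇒  L[2][1]=3, U row2=(0, 0, -2)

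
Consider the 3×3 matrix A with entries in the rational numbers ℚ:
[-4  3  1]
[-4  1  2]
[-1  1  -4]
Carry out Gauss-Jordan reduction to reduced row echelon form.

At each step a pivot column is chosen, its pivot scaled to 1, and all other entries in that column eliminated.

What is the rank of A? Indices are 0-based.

pivot(0,0)=-4: scale R0 → (1, -3/4, -1/4)
  clear (1,0): R1 −= (-4)R0 → (0, -2, 1)
  clear (2,0): R2 −= (-1)R0 → (0, 1/4, -17/4)
pivot(1,1)=-2: scale R1 → (0, 1, -1/2)
  clear (0,1): R0 −= (-3/4)R1 → (1, 0, -5/8)
  clear (2,1): R2 −= (1/4)R1 → (0, 0, -33/8)
pivot(2,2)=-33/8: scale R2 → (0, 0, 1)
  clear (0,2): R0 −= (-5/8)R2 → (1, 0, 0)
  clear (1,2): R1 −= (-1/2)R2 → (0, 1, 0)

rank = 3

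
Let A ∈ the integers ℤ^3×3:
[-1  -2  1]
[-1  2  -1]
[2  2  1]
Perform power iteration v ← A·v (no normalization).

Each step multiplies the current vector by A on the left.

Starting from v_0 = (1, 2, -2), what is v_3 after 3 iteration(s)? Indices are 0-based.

v_3 = (-27, 25, 28)

v_0 = (1, 2, -2).
v_1 = A·v_0 = (-7, 5, 4).
v_2 = A·v_1 = (1, 13, 0).
v_3 = A·v_2 = (-27, 25, 28).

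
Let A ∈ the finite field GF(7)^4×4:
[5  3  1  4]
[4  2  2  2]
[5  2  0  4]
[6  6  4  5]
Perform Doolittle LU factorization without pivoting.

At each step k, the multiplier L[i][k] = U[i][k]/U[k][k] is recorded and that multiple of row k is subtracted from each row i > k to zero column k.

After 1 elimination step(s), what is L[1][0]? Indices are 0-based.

[col 0] pivot 5
  R1 -= 5*R0 → (0, 1, 4, 3)  (L[1][0] := 5)
  R2 -= 1*R0 → (0, 6, 6, 0)  (L[2][0] := 1)
  R3 -= 4*R0 → (0, 1, 0, 3)  (L[3][0] := 4)

L[1][0] = 5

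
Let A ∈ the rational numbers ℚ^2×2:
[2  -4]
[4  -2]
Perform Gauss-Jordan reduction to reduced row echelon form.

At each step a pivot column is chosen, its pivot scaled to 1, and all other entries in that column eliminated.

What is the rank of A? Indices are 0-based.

step 1: normalize row 0 (÷2) = (1, -2)
  row 1: subtract 4×row0 = (0, 6)
step 2: normalize row 1 (÷6) = (0, 1)
  row 0: subtract -2×row1 = (1, 0)

rank = 2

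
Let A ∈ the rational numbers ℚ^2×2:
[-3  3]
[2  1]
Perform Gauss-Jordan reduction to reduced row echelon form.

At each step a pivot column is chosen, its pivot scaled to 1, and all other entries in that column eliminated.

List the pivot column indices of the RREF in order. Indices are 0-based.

[1] R0 /= -3  ⇒  (1, -1)
     R1 -= 2·R0  ⇒  (0, 3)
[2] R1 /= 3  ⇒  (0, 1)
     R0 -= -1·R1  ⇒  (1, 0)

pivot columns: 0, 1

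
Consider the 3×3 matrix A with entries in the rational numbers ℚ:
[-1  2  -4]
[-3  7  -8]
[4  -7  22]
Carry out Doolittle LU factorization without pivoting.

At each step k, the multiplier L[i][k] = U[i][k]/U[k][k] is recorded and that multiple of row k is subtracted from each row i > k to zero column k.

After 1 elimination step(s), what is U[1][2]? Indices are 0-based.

[col 0] pivot -1
  R1 -= 3*R0 → (0, 1, 4)  (L[1][0] := 3)
  R2 -= -4*R0 → (0, 1, 6)  (L[2][0] := -4)

U[1][2] = 4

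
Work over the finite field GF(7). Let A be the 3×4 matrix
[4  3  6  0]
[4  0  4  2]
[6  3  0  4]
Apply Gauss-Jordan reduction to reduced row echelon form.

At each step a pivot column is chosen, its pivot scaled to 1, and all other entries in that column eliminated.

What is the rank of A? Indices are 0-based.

rank = 3

[1] R0 /= 4  ⇒  (1, 6, 5, 0)
     R1 -= 4·R0  ⇒  (0, 4, 5, 2)
     R2 -= 6·R0  ⇒  (0, 2, 5, 4)
[2] R1 /= 4  ⇒  (0, 1, 3, 4)
     R0 -= 6·R1  ⇒  (1, 0, 1, 4)
     R2 -= 2·R1  ⇒  (0, 0, 6, 3)
[3] R2 /= 6  ⇒  (0, 0, 1, 4)
     R0 -= 1·R2  ⇒  (1, 0, 0, 0)
     R1 -= 3·R2  ⇒  (0, 1, 0, 6)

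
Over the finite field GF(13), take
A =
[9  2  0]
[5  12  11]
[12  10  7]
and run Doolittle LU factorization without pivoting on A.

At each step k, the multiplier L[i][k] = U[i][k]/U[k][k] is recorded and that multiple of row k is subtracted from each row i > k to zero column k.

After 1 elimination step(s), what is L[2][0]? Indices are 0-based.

L[2][0] = 10

k=0: U[0][0]=9
  eliminate (1,0): mult=2, new row 1: (0, 8, 11); set L[1][0]=2
  eliminate (2,0): mult=10, new row 2: (0, 3, 7); set L[2][0]=10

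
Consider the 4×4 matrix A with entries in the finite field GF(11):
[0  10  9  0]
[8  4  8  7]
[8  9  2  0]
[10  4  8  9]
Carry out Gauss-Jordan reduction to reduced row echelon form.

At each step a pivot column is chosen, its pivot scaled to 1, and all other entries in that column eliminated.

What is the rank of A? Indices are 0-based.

step 1: exchange rows 0,1
step 1: normalize row 0 (÷8) = (1, 6, 1, 5)
  row 2: subtract 8×row0 = (0, 5, 5, 4)
  row 3: subtract 10×row0 = (0, 10, 9, 3)
step 2: normalize row 1 (÷10) = (0, 1, 2, 0)
  row 0: subtract 6×row1 = (1, 0, 0, 5)
  row 2: subtract 5×row1 = (0, 0, 6, 4)
  row 3: subtract 10×row1 = (0, 0, 0, 3)
step 3: normalize row 2 (÷6) = (0, 0, 1, 8)
  row 1: subtract 2×row2 = (0, 1, 0, 6)
step 4: normalize row 3 (÷3) = (0, 0, 0, 1)
  row 0: subtract 5×row3 = (1, 0, 0, 0)
  row 1: subtract 6×row3 = (0, 1, 0, 0)
  row 2: subtract 8×row3 = (0, 0, 1, 0)

rank = 4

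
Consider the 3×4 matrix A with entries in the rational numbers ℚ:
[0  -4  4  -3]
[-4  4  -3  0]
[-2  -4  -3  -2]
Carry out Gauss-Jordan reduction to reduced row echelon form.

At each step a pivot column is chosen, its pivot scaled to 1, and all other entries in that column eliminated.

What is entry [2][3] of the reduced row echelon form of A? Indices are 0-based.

pivot(0,0): swap R0↔R1
pivot(0,0)=-4: scale R0 → (1, -1, 3/4, 0)
  clear (2,0): R2 −= (-2)R0 → (0, -6, -3/2, -2)
pivot(1,1)=-4: scale R1 → (0, 1, -1, 3/4)
  clear (0,1): R0 −= (-1)R1 → (1, 0, -1/4, 3/4)
  clear (2,1): R2 −= (-6)R1 → (0, 0, -15/2, 5/2)
pivot(2,2)=-15/2: scale R2 → (0, 0, 1, -1/3)
  clear (0,2): R0 −= (-1/4)R2 → (1, 0, 0, 2/3)
  clear (1,2): R1 −= (-1)R2 → (0, 1, 0, 5/12)

M[2][3] = -1/3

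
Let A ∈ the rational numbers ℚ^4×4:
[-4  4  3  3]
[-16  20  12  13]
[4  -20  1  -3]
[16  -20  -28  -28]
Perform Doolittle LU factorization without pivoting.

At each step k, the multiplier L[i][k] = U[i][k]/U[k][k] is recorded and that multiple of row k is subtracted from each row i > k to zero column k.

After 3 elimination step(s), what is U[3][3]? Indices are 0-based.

[col 0] pivot -4
  R1 -= 4*R0 → (0, 4, 0, 1)  (L[1][0] := 4)
  R2 -= -1*R0 → (0, -16, 4, 0)  (L[2][0] := -1)
  R3 -= -4*R0 → (0, -4, -16, -16)  (L[3][0] := -4)
[col 1] pivot 4
  R2 -= -4*R1 → (0, 0, 4, 4)  (L[2][1] := -4)
  R3 -= -1*R1 → (0, 0, -16, -15)  (L[3][1] := -1)
[col 2] pivot 4
  R3 -= -4*R2 → (0, 0, 0, 1)  (L[3][2] := -4)

U[3][3] = 1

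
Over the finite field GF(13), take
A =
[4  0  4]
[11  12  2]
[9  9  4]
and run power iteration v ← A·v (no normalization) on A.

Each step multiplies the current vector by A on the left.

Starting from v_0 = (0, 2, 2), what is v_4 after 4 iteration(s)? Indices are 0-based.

v_4 = (9, 5, 2)

v_0 = (0, 2, 2).
v_1 = A·v_0 = (8, 2, 0).
v_2 = A·v_1 = (6, 8, 12).
v_3 = A·v_2 = (7, 4, 5).
v_4 = A·v_3 = (9, 5, 2).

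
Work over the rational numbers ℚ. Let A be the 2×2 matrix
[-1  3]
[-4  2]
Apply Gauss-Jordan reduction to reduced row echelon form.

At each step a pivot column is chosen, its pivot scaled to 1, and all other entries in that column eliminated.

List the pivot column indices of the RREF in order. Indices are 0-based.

[1] R0 /= -1  ⇒  (1, -3)
     R1 -= -4·R0  ⇒  (0, -10)
[2] R1 /= -10  ⇒  (0, 1)
     R0 -= -3·R1  ⇒  (1, 0)

pivot columns: 0, 1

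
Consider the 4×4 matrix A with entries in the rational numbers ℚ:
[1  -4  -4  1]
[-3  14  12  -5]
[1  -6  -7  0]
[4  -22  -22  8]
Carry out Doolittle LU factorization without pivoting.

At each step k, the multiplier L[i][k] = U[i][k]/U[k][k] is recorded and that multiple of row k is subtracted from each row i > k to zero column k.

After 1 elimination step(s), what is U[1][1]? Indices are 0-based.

k=0: U[0][0]=1
  eliminate (1,0): mult=-3, new row 1: (0, 2, 0, -2); set L[1][0]=-3
  eliminate (2,0): mult=1, new row 2: (0, -2, -3, -1); set L[2][0]=1
  eliminate (3,0): mult=4, new row 3: (0, -6, -6, 4); set L[3][0]=4

U[1][1] = 2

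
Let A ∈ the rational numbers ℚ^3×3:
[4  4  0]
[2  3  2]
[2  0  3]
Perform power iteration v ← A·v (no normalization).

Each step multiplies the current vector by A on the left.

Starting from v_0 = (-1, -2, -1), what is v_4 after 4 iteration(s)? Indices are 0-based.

v_0 = (-1, -2, -1).
v_1 = A·v_0 = (-12, -10, -5).
v_2 = A·v_1 = (-88, -64, -39).
v_3 = A·v_2 = (-608, -446, -293).
v_4 = A·v_3 = (-4216, -3140, -2095).

v_4 = (-4216, -3140, -2095)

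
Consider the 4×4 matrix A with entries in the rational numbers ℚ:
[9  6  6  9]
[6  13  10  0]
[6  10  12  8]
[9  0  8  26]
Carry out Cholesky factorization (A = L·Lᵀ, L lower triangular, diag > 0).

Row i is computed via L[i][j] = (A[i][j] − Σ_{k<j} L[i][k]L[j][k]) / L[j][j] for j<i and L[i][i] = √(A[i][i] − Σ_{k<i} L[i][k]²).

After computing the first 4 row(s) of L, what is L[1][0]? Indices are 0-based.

L[1][0] = 2

Step 1: L[0][0] = √(9) = 3.
  L[1][0] = (6) / L[0][0] = 2.
Step 2: L[1][1] = √(9) = 3.
  L[2][0] = (6) / L[0][0] = 2.
  L[2][1] = (6) / L[1][1] = 2.
Step 3: L[2][2] = √(4) = 2.
  L[3][0] = (9) / L[0][0] = 3.
  L[3][1] = (-6) / L[1][1] = -2.
  L[3][2] = (6) / L[2][2] = 3.
Step 4: L[3][3] = √(4) = 2.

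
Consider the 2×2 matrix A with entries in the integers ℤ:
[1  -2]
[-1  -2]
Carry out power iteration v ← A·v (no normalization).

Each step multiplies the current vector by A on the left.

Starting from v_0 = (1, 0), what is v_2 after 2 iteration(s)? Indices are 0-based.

v_0 = (1, 0).
v_1 = A·v_0 = (1, -1).
v_2 = A·v_1 = (3, 1).

v_2 = (3, 1)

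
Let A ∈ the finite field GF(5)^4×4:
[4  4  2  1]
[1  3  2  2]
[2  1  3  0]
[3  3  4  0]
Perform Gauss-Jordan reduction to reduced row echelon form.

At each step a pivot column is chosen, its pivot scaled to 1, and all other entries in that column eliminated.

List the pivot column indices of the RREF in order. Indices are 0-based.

pivot columns: 0, 1, 2, 3

pivot(0,0)=4: scale R0 → (1, 1, 3, 4)
  clear (1,0): R1 −= (1)R0 → (0, 2, 4, 3)
  clear (2,0): R2 −= (2)R0 → (0, 4, 2, 2)
  clear (3,0): R3 −= (3)R0 → (0, 0, 0, 3)
pivot(1,1)=2: scale R1 → (0, 1, 2, 4)
  clear (0,1): R0 −= (1)R1 → (1, 0, 1, 0)
  clear (2,1): R2 −= (4)R1 → (0, 0, 4, 1)
pivot(2,2)=4: scale R2 → (0, 0, 1, 4)
  clear (0,2): R0 −= (1)R2 → (1, 0, 0, 1)
  clear (1,2): R1 −= (2)R2 → (0, 1, 0, 1)
pivot(3,3)=3: scale R3 → (0, 0, 0, 1)
  clear (0,3): R0 −= (1)R3 → (1, 0, 0, 0)
  clear (1,3): R1 −= (1)R3 → (0, 1, 0, 0)
  clear (2,3): R2 −= (4)R3 → (0, 0, 1, 0)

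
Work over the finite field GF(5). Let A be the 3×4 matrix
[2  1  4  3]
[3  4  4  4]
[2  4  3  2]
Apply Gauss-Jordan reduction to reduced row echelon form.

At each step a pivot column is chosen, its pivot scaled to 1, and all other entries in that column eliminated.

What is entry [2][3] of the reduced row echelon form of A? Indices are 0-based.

M[2][3] = 4

[1] R0 /= 2  ⇒  (1, 3, 2, 4)
     R1 -= 3·R0  ⇒  (0, 0, 3, 2)
     R2 -= 2·R0  ⇒  (0, 3, 4, 4)
[2] R1 <-> R2
[2] R1 /= 3  ⇒  (0, 1, 3, 3)
     R0 -= 3·R1  ⇒  (1, 0, 3, 0)
[3] R2 /= 3  ⇒  (0, 0, 1, 4)
     R0 -= 3·R2  ⇒  (1, 0, 0, 3)
     R1 -= 3·R2  ⇒  (0, 1, 0, 1)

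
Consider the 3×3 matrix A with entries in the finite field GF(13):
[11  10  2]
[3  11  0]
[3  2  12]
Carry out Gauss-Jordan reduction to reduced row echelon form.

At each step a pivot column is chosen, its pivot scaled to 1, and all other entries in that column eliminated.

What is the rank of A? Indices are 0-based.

pivot(0,0)=11: scale R0 → (1, 8, 12)
  clear (1,0): R1 −= (3)R0 → (0, 0, 3)
  clear (2,0): R2 −= (3)R0 → (0, 4, 2)
pivot(1,1): swap R1↔R2
pivot(1,1)=4: scale R1 → (0, 1, 7)
  clear (0,1): R0 −= (8)R1 → (1, 0, 8)
pivot(2,2)=3: scale R2 → (0, 0, 1)
  clear (0,2): R0 −= (8)R2 → (1, 0, 0)
  clear (1,2): R1 −= (7)R2 → (0, 1, 0)

rank = 3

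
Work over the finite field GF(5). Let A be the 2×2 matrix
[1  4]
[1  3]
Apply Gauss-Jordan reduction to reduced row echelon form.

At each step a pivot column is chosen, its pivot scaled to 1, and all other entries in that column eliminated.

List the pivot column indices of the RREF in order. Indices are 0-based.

pivot columns: 0, 1

[1] R0 /= 1  ⇒  (1, 4)
     R1 -= 1·R0  ⇒  (0, 4)
[2] R1 /= 4  ⇒  (0, 1)
     R0 -= 4·R1  ⇒  (1, 0)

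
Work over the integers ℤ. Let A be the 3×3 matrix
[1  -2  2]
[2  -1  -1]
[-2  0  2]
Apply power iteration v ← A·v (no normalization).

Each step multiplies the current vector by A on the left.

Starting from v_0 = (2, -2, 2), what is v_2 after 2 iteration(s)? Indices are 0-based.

v_2 = (2, 16, -20)

v_0 = (2, -2, 2).
v_1 = A·v_0 = (10, 4, 0).
v_2 = A·v_1 = (2, 16, -20).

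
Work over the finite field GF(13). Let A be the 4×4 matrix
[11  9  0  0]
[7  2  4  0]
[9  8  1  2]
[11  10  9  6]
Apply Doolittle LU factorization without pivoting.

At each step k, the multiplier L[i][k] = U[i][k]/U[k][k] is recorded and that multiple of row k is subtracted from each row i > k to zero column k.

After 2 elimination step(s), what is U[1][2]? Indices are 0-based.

U[1][2] = 4

[col 0] pivot 11
  R1 -= 3*R0 → (0, 1, 4, 0)  (L[1][0] := 3)
  R2 -= 2*R0 → (0, 3, 1, 2)  (L[2][0] := 2)
  R3 -= 1*R0 → (0, 1, 9, 6)  (L[3][0] := 1)
[col 1] pivot 1
  R2 -= 3*R1 → (0, 0, 2, 2)  (L[2][1] := 3)
  R3 -= 1*R1 → (0, 0, 5, 6)  (L[3][1] := 1)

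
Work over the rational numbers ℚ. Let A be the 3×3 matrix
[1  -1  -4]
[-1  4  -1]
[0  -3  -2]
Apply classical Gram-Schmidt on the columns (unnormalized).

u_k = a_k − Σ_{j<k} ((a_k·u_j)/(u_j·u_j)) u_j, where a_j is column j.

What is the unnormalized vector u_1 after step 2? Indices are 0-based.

u_1 = (3/2, 3/2, -3)

Step 1: u_0 = a_0 = (1, -1, 0).
Step 2: u_1 = a_1 − (-5/2)·u_0 = (3/2, 3/2, -3).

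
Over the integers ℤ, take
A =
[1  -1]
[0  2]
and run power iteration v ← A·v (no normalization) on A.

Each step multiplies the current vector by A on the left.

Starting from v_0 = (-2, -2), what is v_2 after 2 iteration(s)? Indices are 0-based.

v_2 = (4, -8)

v_0 = (-2, -2).
v_1 = A·v_0 = (0, -4).
v_2 = A·v_1 = (4, -8).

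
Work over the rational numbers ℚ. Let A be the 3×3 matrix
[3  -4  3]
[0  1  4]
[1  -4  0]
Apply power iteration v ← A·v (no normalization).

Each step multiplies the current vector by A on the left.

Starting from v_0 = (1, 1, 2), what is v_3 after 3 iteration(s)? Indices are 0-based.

v_0 = (1, 1, 2).
v_1 = A·v_0 = (5, 9, -3).
v_2 = A·v_1 = (-30, -3, -31).
v_3 = A·v_2 = (-171, -127, -18).

v_3 = (-171, -127, -18)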